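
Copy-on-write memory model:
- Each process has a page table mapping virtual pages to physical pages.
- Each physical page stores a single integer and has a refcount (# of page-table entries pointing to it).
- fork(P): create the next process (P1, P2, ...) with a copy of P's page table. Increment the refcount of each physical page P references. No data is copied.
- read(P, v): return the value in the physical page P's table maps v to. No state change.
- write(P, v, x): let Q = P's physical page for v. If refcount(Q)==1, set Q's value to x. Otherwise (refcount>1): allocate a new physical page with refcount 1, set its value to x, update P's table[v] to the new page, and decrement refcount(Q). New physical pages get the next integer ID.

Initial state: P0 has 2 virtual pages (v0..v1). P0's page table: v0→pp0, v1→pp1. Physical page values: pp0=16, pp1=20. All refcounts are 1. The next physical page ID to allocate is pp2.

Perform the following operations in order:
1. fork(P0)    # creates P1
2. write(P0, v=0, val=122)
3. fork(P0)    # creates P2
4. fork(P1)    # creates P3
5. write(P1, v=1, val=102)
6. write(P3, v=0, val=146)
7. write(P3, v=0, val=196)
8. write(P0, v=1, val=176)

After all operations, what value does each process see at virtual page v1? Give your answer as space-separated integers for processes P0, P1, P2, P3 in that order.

Op 1: fork(P0) -> P1. 2 ppages; refcounts: pp0:2 pp1:2
Op 2: write(P0, v0, 122). refcount(pp0)=2>1 -> COPY to pp2. 3 ppages; refcounts: pp0:1 pp1:2 pp2:1
Op 3: fork(P0) -> P2. 3 ppages; refcounts: pp0:1 pp1:3 pp2:2
Op 4: fork(P1) -> P3. 3 ppages; refcounts: pp0:2 pp1:4 pp2:2
Op 5: write(P1, v1, 102). refcount(pp1)=4>1 -> COPY to pp3. 4 ppages; refcounts: pp0:2 pp1:3 pp2:2 pp3:1
Op 6: write(P3, v0, 146). refcount(pp0)=2>1 -> COPY to pp4. 5 ppages; refcounts: pp0:1 pp1:3 pp2:2 pp3:1 pp4:1
Op 7: write(P3, v0, 196). refcount(pp4)=1 -> write in place. 5 ppages; refcounts: pp0:1 pp1:3 pp2:2 pp3:1 pp4:1
Op 8: write(P0, v1, 176). refcount(pp1)=3>1 -> COPY to pp5. 6 ppages; refcounts: pp0:1 pp1:2 pp2:2 pp3:1 pp4:1 pp5:1
P0: v1 -> pp5 = 176
P1: v1 -> pp3 = 102
P2: v1 -> pp1 = 20
P3: v1 -> pp1 = 20

Answer: 176 102 20 20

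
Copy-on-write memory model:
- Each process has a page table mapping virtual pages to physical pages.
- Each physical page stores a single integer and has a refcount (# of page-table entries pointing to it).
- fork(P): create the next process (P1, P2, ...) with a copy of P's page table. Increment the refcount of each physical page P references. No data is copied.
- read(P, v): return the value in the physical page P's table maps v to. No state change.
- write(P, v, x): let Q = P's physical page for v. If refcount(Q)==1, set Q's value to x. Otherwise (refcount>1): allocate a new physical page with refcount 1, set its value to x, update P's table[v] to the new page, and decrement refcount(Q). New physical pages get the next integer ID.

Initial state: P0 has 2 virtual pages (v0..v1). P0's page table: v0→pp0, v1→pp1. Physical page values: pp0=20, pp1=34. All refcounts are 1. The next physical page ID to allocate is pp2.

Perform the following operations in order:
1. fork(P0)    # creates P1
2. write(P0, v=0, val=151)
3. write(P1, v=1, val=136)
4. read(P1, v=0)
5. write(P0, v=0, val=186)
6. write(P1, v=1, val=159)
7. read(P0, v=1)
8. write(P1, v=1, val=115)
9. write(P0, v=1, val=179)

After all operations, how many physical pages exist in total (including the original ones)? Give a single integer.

Answer: 4

Derivation:
Op 1: fork(P0) -> P1. 2 ppages; refcounts: pp0:2 pp1:2
Op 2: write(P0, v0, 151). refcount(pp0)=2>1 -> COPY to pp2. 3 ppages; refcounts: pp0:1 pp1:2 pp2:1
Op 3: write(P1, v1, 136). refcount(pp1)=2>1 -> COPY to pp3. 4 ppages; refcounts: pp0:1 pp1:1 pp2:1 pp3:1
Op 4: read(P1, v0) -> 20. No state change.
Op 5: write(P0, v0, 186). refcount(pp2)=1 -> write in place. 4 ppages; refcounts: pp0:1 pp1:1 pp2:1 pp3:1
Op 6: write(P1, v1, 159). refcount(pp3)=1 -> write in place. 4 ppages; refcounts: pp0:1 pp1:1 pp2:1 pp3:1
Op 7: read(P0, v1) -> 34. No state change.
Op 8: write(P1, v1, 115). refcount(pp3)=1 -> write in place. 4 ppages; refcounts: pp0:1 pp1:1 pp2:1 pp3:1
Op 9: write(P0, v1, 179). refcount(pp1)=1 -> write in place. 4 ppages; refcounts: pp0:1 pp1:1 pp2:1 pp3:1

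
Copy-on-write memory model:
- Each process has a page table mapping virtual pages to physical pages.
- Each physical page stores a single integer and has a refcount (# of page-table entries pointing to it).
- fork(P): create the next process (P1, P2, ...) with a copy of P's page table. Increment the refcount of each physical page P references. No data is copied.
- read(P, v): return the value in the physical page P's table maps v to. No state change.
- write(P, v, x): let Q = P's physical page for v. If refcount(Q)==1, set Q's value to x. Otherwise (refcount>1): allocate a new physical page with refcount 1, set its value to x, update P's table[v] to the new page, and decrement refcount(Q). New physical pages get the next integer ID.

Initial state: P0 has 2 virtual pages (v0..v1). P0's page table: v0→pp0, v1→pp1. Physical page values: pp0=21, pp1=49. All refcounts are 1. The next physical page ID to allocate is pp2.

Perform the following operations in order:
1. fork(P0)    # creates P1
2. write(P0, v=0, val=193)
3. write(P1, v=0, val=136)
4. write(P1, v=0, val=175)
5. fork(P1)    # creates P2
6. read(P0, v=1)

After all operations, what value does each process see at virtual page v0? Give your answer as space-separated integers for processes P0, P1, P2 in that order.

Op 1: fork(P0) -> P1. 2 ppages; refcounts: pp0:2 pp1:2
Op 2: write(P0, v0, 193). refcount(pp0)=2>1 -> COPY to pp2. 3 ppages; refcounts: pp0:1 pp1:2 pp2:1
Op 3: write(P1, v0, 136). refcount(pp0)=1 -> write in place. 3 ppages; refcounts: pp0:1 pp1:2 pp2:1
Op 4: write(P1, v0, 175). refcount(pp0)=1 -> write in place. 3 ppages; refcounts: pp0:1 pp1:2 pp2:1
Op 5: fork(P1) -> P2. 3 ppages; refcounts: pp0:2 pp1:3 pp2:1
Op 6: read(P0, v1) -> 49. No state change.
P0: v0 -> pp2 = 193
P1: v0 -> pp0 = 175
P2: v0 -> pp0 = 175

Answer: 193 175 175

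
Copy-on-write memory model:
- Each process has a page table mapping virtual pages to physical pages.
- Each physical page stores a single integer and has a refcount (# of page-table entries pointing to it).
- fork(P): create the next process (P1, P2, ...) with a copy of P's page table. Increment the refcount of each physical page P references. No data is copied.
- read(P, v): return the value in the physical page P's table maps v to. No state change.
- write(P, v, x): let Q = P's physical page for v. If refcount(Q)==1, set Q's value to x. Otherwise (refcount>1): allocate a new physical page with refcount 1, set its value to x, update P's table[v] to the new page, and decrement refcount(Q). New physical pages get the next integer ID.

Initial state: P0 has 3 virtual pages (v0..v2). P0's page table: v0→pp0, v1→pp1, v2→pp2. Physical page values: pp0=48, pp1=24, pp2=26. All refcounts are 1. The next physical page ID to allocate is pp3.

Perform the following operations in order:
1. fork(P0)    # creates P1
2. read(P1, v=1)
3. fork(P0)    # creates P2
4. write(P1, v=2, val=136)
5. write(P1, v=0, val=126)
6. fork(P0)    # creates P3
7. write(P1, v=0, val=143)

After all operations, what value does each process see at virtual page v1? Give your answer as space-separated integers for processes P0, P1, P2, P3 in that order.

Op 1: fork(P0) -> P1. 3 ppages; refcounts: pp0:2 pp1:2 pp2:2
Op 2: read(P1, v1) -> 24. No state change.
Op 3: fork(P0) -> P2. 3 ppages; refcounts: pp0:3 pp1:3 pp2:3
Op 4: write(P1, v2, 136). refcount(pp2)=3>1 -> COPY to pp3. 4 ppages; refcounts: pp0:3 pp1:3 pp2:2 pp3:1
Op 5: write(P1, v0, 126). refcount(pp0)=3>1 -> COPY to pp4. 5 ppages; refcounts: pp0:2 pp1:3 pp2:2 pp3:1 pp4:1
Op 6: fork(P0) -> P3. 5 ppages; refcounts: pp0:3 pp1:4 pp2:3 pp3:1 pp4:1
Op 7: write(P1, v0, 143). refcount(pp4)=1 -> write in place. 5 ppages; refcounts: pp0:3 pp1:4 pp2:3 pp3:1 pp4:1
P0: v1 -> pp1 = 24
P1: v1 -> pp1 = 24
P2: v1 -> pp1 = 24
P3: v1 -> pp1 = 24

Answer: 24 24 24 24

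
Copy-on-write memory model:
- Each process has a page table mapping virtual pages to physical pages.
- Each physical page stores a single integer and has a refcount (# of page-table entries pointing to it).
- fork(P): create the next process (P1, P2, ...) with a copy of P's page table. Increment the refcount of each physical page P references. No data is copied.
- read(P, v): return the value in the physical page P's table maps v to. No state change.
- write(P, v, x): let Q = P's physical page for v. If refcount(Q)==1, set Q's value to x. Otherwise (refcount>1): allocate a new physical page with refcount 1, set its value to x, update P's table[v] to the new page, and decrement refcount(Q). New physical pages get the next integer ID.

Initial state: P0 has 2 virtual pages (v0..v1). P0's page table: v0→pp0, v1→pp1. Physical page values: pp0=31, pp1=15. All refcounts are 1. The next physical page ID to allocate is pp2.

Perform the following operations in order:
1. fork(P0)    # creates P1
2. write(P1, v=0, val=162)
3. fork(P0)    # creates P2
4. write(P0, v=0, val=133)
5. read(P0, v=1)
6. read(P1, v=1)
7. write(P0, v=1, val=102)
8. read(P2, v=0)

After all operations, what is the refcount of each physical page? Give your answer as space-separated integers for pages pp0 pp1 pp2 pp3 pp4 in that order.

Op 1: fork(P0) -> P1. 2 ppages; refcounts: pp0:2 pp1:2
Op 2: write(P1, v0, 162). refcount(pp0)=2>1 -> COPY to pp2. 3 ppages; refcounts: pp0:1 pp1:2 pp2:1
Op 3: fork(P0) -> P2. 3 ppages; refcounts: pp0:2 pp1:3 pp2:1
Op 4: write(P0, v0, 133). refcount(pp0)=2>1 -> COPY to pp3. 4 ppages; refcounts: pp0:1 pp1:3 pp2:1 pp3:1
Op 5: read(P0, v1) -> 15. No state change.
Op 6: read(P1, v1) -> 15. No state change.
Op 7: write(P0, v1, 102). refcount(pp1)=3>1 -> COPY to pp4. 5 ppages; refcounts: pp0:1 pp1:2 pp2:1 pp3:1 pp4:1
Op 8: read(P2, v0) -> 31. No state change.

Answer: 1 2 1 1 1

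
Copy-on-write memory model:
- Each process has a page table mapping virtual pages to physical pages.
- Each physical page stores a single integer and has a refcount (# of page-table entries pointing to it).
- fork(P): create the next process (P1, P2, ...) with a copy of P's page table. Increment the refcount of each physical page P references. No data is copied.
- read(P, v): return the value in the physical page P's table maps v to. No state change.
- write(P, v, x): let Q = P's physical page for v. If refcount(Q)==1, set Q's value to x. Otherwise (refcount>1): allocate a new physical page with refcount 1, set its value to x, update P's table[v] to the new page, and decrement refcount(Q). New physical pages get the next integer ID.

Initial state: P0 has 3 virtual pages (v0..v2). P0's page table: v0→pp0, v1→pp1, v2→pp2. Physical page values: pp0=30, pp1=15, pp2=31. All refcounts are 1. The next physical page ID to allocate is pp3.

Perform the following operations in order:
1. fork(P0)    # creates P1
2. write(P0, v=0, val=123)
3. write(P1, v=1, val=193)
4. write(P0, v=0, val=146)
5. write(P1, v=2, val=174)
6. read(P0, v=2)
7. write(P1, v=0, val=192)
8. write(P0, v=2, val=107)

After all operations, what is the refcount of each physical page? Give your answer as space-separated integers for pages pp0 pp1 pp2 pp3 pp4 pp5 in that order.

Answer: 1 1 1 1 1 1

Derivation:
Op 1: fork(P0) -> P1. 3 ppages; refcounts: pp0:2 pp1:2 pp2:2
Op 2: write(P0, v0, 123). refcount(pp0)=2>1 -> COPY to pp3. 4 ppages; refcounts: pp0:1 pp1:2 pp2:2 pp3:1
Op 3: write(P1, v1, 193). refcount(pp1)=2>1 -> COPY to pp4. 5 ppages; refcounts: pp0:1 pp1:1 pp2:2 pp3:1 pp4:1
Op 4: write(P0, v0, 146). refcount(pp3)=1 -> write in place. 5 ppages; refcounts: pp0:1 pp1:1 pp2:2 pp3:1 pp4:1
Op 5: write(P1, v2, 174). refcount(pp2)=2>1 -> COPY to pp5. 6 ppages; refcounts: pp0:1 pp1:1 pp2:1 pp3:1 pp4:1 pp5:1
Op 6: read(P0, v2) -> 31. No state change.
Op 7: write(P1, v0, 192). refcount(pp0)=1 -> write in place. 6 ppages; refcounts: pp0:1 pp1:1 pp2:1 pp3:1 pp4:1 pp5:1
Op 8: write(P0, v2, 107). refcount(pp2)=1 -> write in place. 6 ppages; refcounts: pp0:1 pp1:1 pp2:1 pp3:1 pp4:1 pp5:1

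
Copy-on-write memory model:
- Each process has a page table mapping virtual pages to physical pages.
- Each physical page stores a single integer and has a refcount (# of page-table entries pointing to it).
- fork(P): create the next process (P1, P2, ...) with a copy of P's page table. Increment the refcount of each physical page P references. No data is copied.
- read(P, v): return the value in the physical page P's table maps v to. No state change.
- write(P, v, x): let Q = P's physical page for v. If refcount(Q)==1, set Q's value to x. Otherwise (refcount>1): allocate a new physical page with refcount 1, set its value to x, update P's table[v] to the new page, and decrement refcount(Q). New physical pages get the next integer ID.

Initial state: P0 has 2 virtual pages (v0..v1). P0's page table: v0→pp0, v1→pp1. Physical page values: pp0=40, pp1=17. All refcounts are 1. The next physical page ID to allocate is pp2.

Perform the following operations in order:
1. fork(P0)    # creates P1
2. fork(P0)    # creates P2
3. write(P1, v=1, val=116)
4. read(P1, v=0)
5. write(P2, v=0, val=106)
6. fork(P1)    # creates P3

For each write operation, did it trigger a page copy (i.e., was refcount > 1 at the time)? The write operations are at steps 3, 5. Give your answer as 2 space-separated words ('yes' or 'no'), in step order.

Op 1: fork(P0) -> P1. 2 ppages; refcounts: pp0:2 pp1:2
Op 2: fork(P0) -> P2. 2 ppages; refcounts: pp0:3 pp1:3
Op 3: write(P1, v1, 116). refcount(pp1)=3>1 -> COPY to pp2. 3 ppages; refcounts: pp0:3 pp1:2 pp2:1
Op 4: read(P1, v0) -> 40. No state change.
Op 5: write(P2, v0, 106). refcount(pp0)=3>1 -> COPY to pp3. 4 ppages; refcounts: pp0:2 pp1:2 pp2:1 pp3:1
Op 6: fork(P1) -> P3. 4 ppages; refcounts: pp0:3 pp1:2 pp2:2 pp3:1

yes yes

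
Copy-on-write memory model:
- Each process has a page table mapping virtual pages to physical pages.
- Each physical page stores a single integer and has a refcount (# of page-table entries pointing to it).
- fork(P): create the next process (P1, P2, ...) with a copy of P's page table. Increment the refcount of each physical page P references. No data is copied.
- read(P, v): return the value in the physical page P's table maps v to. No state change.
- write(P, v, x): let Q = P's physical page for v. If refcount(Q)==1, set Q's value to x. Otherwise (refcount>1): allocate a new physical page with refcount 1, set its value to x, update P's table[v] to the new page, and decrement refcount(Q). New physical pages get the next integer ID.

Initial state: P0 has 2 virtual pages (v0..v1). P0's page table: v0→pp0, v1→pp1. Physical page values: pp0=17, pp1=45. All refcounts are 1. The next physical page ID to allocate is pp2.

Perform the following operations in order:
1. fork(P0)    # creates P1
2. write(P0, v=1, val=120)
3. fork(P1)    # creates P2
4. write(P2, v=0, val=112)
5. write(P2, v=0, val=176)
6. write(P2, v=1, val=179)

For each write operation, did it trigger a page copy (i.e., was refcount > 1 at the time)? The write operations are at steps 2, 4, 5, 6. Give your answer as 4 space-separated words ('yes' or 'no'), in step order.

Op 1: fork(P0) -> P1. 2 ppages; refcounts: pp0:2 pp1:2
Op 2: write(P0, v1, 120). refcount(pp1)=2>1 -> COPY to pp2. 3 ppages; refcounts: pp0:2 pp1:1 pp2:1
Op 3: fork(P1) -> P2. 3 ppages; refcounts: pp0:3 pp1:2 pp2:1
Op 4: write(P2, v0, 112). refcount(pp0)=3>1 -> COPY to pp3. 4 ppages; refcounts: pp0:2 pp1:2 pp2:1 pp3:1
Op 5: write(P2, v0, 176). refcount(pp3)=1 -> write in place. 4 ppages; refcounts: pp0:2 pp1:2 pp2:1 pp3:1
Op 6: write(P2, v1, 179). refcount(pp1)=2>1 -> COPY to pp4. 5 ppages; refcounts: pp0:2 pp1:1 pp2:1 pp3:1 pp4:1

yes yes no yes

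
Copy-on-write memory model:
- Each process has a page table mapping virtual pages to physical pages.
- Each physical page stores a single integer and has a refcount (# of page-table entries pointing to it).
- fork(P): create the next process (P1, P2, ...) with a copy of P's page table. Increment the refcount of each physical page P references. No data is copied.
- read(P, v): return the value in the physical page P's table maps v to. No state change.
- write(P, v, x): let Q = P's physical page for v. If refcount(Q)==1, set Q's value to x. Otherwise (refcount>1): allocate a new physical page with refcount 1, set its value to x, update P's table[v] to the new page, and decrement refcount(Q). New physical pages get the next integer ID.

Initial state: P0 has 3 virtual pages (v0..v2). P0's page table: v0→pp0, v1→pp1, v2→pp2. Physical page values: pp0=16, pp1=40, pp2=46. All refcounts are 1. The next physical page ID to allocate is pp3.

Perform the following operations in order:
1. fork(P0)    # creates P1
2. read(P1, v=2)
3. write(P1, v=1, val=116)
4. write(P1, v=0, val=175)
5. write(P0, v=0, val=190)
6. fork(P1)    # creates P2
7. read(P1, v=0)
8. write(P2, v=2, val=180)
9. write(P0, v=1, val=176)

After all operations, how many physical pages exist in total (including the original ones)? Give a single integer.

Answer: 6

Derivation:
Op 1: fork(P0) -> P1. 3 ppages; refcounts: pp0:2 pp1:2 pp2:2
Op 2: read(P1, v2) -> 46. No state change.
Op 3: write(P1, v1, 116). refcount(pp1)=2>1 -> COPY to pp3. 4 ppages; refcounts: pp0:2 pp1:1 pp2:2 pp3:1
Op 4: write(P1, v0, 175). refcount(pp0)=2>1 -> COPY to pp4. 5 ppages; refcounts: pp0:1 pp1:1 pp2:2 pp3:1 pp4:1
Op 5: write(P0, v0, 190). refcount(pp0)=1 -> write in place. 5 ppages; refcounts: pp0:1 pp1:1 pp2:2 pp3:1 pp4:1
Op 6: fork(P1) -> P2. 5 ppages; refcounts: pp0:1 pp1:1 pp2:3 pp3:2 pp4:2
Op 7: read(P1, v0) -> 175. No state change.
Op 8: write(P2, v2, 180). refcount(pp2)=3>1 -> COPY to pp5. 6 ppages; refcounts: pp0:1 pp1:1 pp2:2 pp3:2 pp4:2 pp5:1
Op 9: write(P0, v1, 176). refcount(pp1)=1 -> write in place. 6 ppages; refcounts: pp0:1 pp1:1 pp2:2 pp3:2 pp4:2 pp5:1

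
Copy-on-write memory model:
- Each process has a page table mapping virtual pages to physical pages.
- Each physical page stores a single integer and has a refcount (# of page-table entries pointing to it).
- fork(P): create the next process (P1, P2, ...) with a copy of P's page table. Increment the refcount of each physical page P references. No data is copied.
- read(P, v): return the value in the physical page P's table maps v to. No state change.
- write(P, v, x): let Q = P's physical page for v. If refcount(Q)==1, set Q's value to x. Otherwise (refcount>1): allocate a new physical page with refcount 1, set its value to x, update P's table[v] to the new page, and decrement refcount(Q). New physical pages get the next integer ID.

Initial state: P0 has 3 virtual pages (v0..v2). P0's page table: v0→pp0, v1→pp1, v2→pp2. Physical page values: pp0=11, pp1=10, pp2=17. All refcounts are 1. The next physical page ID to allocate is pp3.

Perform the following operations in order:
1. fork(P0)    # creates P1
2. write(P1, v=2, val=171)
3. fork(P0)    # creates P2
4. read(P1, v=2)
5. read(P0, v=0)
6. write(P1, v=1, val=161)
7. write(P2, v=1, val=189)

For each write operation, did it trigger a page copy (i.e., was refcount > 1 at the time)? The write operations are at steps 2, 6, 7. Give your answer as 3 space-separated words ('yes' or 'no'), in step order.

Op 1: fork(P0) -> P1. 3 ppages; refcounts: pp0:2 pp1:2 pp2:2
Op 2: write(P1, v2, 171). refcount(pp2)=2>1 -> COPY to pp3. 4 ppages; refcounts: pp0:2 pp1:2 pp2:1 pp3:1
Op 3: fork(P0) -> P2. 4 ppages; refcounts: pp0:3 pp1:3 pp2:2 pp3:1
Op 4: read(P1, v2) -> 171. No state change.
Op 5: read(P0, v0) -> 11. No state change.
Op 6: write(P1, v1, 161). refcount(pp1)=3>1 -> COPY to pp4. 5 ppages; refcounts: pp0:3 pp1:2 pp2:2 pp3:1 pp4:1
Op 7: write(P2, v1, 189). refcount(pp1)=2>1 -> COPY to pp5. 6 ppages; refcounts: pp0:3 pp1:1 pp2:2 pp3:1 pp4:1 pp5:1

yes yes yes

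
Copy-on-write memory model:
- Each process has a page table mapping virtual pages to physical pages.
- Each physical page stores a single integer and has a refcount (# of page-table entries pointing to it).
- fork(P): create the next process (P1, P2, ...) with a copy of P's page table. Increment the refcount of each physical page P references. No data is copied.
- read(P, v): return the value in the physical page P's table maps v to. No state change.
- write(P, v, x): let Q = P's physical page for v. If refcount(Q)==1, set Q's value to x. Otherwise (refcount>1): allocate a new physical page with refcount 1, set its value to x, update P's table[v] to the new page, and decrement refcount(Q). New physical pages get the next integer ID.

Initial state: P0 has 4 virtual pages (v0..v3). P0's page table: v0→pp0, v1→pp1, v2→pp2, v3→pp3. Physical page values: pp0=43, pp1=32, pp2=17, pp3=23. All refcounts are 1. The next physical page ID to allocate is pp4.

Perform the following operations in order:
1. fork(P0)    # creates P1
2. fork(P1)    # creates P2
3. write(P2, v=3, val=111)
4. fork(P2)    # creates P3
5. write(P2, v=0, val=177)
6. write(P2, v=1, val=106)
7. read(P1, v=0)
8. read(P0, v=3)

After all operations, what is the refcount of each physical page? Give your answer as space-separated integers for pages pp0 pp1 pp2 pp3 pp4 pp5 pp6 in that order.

Op 1: fork(P0) -> P1. 4 ppages; refcounts: pp0:2 pp1:2 pp2:2 pp3:2
Op 2: fork(P1) -> P2. 4 ppages; refcounts: pp0:3 pp1:3 pp2:3 pp3:3
Op 3: write(P2, v3, 111). refcount(pp3)=3>1 -> COPY to pp4. 5 ppages; refcounts: pp0:3 pp1:3 pp2:3 pp3:2 pp4:1
Op 4: fork(P2) -> P3. 5 ppages; refcounts: pp0:4 pp1:4 pp2:4 pp3:2 pp4:2
Op 5: write(P2, v0, 177). refcount(pp0)=4>1 -> COPY to pp5. 6 ppages; refcounts: pp0:3 pp1:4 pp2:4 pp3:2 pp4:2 pp5:1
Op 6: write(P2, v1, 106). refcount(pp1)=4>1 -> COPY to pp6. 7 ppages; refcounts: pp0:3 pp1:3 pp2:4 pp3:2 pp4:2 pp5:1 pp6:1
Op 7: read(P1, v0) -> 43. No state change.
Op 8: read(P0, v3) -> 23. No state change.

Answer: 3 3 4 2 2 1 1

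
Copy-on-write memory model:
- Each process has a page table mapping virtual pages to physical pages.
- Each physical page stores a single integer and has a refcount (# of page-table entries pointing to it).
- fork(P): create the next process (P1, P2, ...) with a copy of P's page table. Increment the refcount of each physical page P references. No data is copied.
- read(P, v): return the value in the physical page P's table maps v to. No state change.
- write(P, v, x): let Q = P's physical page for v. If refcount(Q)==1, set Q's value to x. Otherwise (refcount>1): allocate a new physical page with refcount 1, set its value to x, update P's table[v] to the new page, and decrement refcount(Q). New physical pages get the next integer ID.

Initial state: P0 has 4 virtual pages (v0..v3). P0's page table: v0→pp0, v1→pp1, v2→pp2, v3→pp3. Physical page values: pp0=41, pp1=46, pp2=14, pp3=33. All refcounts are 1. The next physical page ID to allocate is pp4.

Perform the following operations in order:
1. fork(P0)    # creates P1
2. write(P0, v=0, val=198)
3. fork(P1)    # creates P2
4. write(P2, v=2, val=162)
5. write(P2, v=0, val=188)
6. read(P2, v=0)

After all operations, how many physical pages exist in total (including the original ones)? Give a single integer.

Op 1: fork(P0) -> P1. 4 ppages; refcounts: pp0:2 pp1:2 pp2:2 pp3:2
Op 2: write(P0, v0, 198). refcount(pp0)=2>1 -> COPY to pp4. 5 ppages; refcounts: pp0:1 pp1:2 pp2:2 pp3:2 pp4:1
Op 3: fork(P1) -> P2. 5 ppages; refcounts: pp0:2 pp1:3 pp2:3 pp3:3 pp4:1
Op 4: write(P2, v2, 162). refcount(pp2)=3>1 -> COPY to pp5. 6 ppages; refcounts: pp0:2 pp1:3 pp2:2 pp3:3 pp4:1 pp5:1
Op 5: write(P2, v0, 188). refcount(pp0)=2>1 -> COPY to pp6. 7 ppages; refcounts: pp0:1 pp1:3 pp2:2 pp3:3 pp4:1 pp5:1 pp6:1
Op 6: read(P2, v0) -> 188. No state change.

Answer: 7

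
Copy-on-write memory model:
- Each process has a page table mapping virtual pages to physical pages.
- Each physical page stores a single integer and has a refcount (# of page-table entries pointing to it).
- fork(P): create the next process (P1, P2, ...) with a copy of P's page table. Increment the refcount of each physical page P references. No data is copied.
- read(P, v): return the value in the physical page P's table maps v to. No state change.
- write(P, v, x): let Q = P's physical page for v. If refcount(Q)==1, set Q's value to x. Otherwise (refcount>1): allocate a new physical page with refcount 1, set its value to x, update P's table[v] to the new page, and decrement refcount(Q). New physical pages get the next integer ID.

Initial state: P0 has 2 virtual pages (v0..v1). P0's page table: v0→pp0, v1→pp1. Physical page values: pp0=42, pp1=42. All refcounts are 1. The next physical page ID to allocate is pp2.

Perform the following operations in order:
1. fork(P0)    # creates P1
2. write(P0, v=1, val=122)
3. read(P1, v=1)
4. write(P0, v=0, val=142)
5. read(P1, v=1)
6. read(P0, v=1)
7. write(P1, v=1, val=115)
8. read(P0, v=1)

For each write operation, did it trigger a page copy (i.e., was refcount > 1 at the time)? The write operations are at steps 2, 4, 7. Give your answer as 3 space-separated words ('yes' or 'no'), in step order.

Op 1: fork(P0) -> P1. 2 ppages; refcounts: pp0:2 pp1:2
Op 2: write(P0, v1, 122). refcount(pp1)=2>1 -> COPY to pp2. 3 ppages; refcounts: pp0:2 pp1:1 pp2:1
Op 3: read(P1, v1) -> 42. No state change.
Op 4: write(P0, v0, 142). refcount(pp0)=2>1 -> COPY to pp3. 4 ppages; refcounts: pp0:1 pp1:1 pp2:1 pp3:1
Op 5: read(P1, v1) -> 42. No state change.
Op 6: read(P0, v1) -> 122. No state change.
Op 7: write(P1, v1, 115). refcount(pp1)=1 -> write in place. 4 ppages; refcounts: pp0:1 pp1:1 pp2:1 pp3:1
Op 8: read(P0, v1) -> 122. No state change.

yes yes no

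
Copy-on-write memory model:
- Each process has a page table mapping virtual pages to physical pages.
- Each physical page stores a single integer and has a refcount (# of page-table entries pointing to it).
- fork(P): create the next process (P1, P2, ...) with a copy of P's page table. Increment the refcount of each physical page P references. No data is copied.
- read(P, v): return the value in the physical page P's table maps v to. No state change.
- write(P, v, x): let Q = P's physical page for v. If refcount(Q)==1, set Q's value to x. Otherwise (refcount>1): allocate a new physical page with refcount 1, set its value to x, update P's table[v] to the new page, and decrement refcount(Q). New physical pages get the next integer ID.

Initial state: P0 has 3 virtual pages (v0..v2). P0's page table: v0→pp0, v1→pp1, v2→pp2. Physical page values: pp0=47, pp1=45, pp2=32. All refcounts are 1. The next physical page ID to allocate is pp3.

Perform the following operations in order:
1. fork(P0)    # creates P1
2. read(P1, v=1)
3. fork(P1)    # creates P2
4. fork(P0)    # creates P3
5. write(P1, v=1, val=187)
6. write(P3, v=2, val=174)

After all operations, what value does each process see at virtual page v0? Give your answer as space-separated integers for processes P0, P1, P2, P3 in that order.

Op 1: fork(P0) -> P1. 3 ppages; refcounts: pp0:2 pp1:2 pp2:2
Op 2: read(P1, v1) -> 45. No state change.
Op 3: fork(P1) -> P2. 3 ppages; refcounts: pp0:3 pp1:3 pp2:3
Op 4: fork(P0) -> P3. 3 ppages; refcounts: pp0:4 pp1:4 pp2:4
Op 5: write(P1, v1, 187). refcount(pp1)=4>1 -> COPY to pp3. 4 ppages; refcounts: pp0:4 pp1:3 pp2:4 pp3:1
Op 6: write(P3, v2, 174). refcount(pp2)=4>1 -> COPY to pp4. 5 ppages; refcounts: pp0:4 pp1:3 pp2:3 pp3:1 pp4:1
P0: v0 -> pp0 = 47
P1: v0 -> pp0 = 47
P2: v0 -> pp0 = 47
P3: v0 -> pp0 = 47

Answer: 47 47 47 47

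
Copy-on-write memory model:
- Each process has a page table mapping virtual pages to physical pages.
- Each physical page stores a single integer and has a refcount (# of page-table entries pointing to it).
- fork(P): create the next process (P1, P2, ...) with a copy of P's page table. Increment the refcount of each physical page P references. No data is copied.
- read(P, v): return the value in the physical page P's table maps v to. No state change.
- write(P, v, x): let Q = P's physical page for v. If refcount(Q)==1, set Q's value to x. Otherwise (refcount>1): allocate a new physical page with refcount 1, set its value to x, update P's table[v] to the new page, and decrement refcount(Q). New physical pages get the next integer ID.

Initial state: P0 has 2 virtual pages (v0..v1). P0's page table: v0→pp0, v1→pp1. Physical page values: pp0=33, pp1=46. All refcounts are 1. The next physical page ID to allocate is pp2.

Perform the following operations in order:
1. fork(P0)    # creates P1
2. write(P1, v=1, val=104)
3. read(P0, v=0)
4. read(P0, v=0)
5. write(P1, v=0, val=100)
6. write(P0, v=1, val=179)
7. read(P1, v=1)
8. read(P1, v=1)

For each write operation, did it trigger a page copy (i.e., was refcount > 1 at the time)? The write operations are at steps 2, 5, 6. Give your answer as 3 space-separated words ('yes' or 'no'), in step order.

Op 1: fork(P0) -> P1. 2 ppages; refcounts: pp0:2 pp1:2
Op 2: write(P1, v1, 104). refcount(pp1)=2>1 -> COPY to pp2. 3 ppages; refcounts: pp0:2 pp1:1 pp2:1
Op 3: read(P0, v0) -> 33. No state change.
Op 4: read(P0, v0) -> 33. No state change.
Op 5: write(P1, v0, 100). refcount(pp0)=2>1 -> COPY to pp3. 4 ppages; refcounts: pp0:1 pp1:1 pp2:1 pp3:1
Op 6: write(P0, v1, 179). refcount(pp1)=1 -> write in place. 4 ppages; refcounts: pp0:1 pp1:1 pp2:1 pp3:1
Op 7: read(P1, v1) -> 104. No state change.
Op 8: read(P1, v1) -> 104. No state change.

yes yes no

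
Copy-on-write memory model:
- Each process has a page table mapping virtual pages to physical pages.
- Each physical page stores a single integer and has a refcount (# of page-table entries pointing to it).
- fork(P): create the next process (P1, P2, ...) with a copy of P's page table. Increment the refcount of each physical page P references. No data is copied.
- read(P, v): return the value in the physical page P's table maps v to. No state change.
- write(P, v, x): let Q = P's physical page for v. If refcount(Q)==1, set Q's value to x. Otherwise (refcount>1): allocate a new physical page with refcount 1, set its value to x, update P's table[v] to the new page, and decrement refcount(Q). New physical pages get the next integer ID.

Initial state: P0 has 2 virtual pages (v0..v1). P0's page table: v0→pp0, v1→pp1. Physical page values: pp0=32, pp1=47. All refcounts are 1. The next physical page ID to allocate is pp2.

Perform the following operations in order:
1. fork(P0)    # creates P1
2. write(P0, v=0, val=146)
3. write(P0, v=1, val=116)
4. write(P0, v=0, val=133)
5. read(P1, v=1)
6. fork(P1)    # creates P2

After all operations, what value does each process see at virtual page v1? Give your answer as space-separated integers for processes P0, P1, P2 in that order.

Op 1: fork(P0) -> P1. 2 ppages; refcounts: pp0:2 pp1:2
Op 2: write(P0, v0, 146). refcount(pp0)=2>1 -> COPY to pp2. 3 ppages; refcounts: pp0:1 pp1:2 pp2:1
Op 3: write(P0, v1, 116). refcount(pp1)=2>1 -> COPY to pp3. 4 ppages; refcounts: pp0:1 pp1:1 pp2:1 pp3:1
Op 4: write(P0, v0, 133). refcount(pp2)=1 -> write in place. 4 ppages; refcounts: pp0:1 pp1:1 pp2:1 pp3:1
Op 5: read(P1, v1) -> 47. No state change.
Op 6: fork(P1) -> P2. 4 ppages; refcounts: pp0:2 pp1:2 pp2:1 pp3:1
P0: v1 -> pp3 = 116
P1: v1 -> pp1 = 47
P2: v1 -> pp1 = 47

Answer: 116 47 47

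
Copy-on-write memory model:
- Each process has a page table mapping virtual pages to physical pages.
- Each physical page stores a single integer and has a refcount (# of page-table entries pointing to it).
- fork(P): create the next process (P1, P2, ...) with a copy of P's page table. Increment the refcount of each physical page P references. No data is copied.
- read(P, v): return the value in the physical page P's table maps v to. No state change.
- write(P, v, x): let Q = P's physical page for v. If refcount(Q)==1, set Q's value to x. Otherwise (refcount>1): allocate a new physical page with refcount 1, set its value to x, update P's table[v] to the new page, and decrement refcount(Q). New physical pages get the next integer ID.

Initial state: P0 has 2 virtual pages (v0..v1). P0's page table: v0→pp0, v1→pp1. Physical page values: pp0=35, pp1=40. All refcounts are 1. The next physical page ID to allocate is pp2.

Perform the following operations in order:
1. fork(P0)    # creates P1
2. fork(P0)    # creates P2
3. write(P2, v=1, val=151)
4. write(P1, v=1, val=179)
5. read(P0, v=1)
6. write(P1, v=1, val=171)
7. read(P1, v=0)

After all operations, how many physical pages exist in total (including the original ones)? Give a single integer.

Op 1: fork(P0) -> P1. 2 ppages; refcounts: pp0:2 pp1:2
Op 2: fork(P0) -> P2. 2 ppages; refcounts: pp0:3 pp1:3
Op 3: write(P2, v1, 151). refcount(pp1)=3>1 -> COPY to pp2. 3 ppages; refcounts: pp0:3 pp1:2 pp2:1
Op 4: write(P1, v1, 179). refcount(pp1)=2>1 -> COPY to pp3. 4 ppages; refcounts: pp0:3 pp1:1 pp2:1 pp3:1
Op 5: read(P0, v1) -> 40. No state change.
Op 6: write(P1, v1, 171). refcount(pp3)=1 -> write in place. 4 ppages; refcounts: pp0:3 pp1:1 pp2:1 pp3:1
Op 7: read(P1, v0) -> 35. No state change.

Answer: 4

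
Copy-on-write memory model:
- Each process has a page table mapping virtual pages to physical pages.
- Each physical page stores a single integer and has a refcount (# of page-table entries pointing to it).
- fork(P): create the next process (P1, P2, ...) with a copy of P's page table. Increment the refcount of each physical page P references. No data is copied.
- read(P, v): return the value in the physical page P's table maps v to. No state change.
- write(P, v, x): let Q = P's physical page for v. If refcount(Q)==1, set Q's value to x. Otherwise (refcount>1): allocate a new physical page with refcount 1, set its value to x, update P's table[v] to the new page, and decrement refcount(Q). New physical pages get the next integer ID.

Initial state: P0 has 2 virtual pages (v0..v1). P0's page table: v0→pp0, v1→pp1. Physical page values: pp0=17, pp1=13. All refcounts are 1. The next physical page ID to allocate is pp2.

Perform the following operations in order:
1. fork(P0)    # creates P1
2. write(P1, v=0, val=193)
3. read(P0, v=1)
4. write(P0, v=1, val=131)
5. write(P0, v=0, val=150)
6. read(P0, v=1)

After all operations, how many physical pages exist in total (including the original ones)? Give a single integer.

Op 1: fork(P0) -> P1. 2 ppages; refcounts: pp0:2 pp1:2
Op 2: write(P1, v0, 193). refcount(pp0)=2>1 -> COPY to pp2. 3 ppages; refcounts: pp0:1 pp1:2 pp2:1
Op 3: read(P0, v1) -> 13. No state change.
Op 4: write(P0, v1, 131). refcount(pp1)=2>1 -> COPY to pp3. 4 ppages; refcounts: pp0:1 pp1:1 pp2:1 pp3:1
Op 5: write(P0, v0, 150). refcount(pp0)=1 -> write in place. 4 ppages; refcounts: pp0:1 pp1:1 pp2:1 pp3:1
Op 6: read(P0, v1) -> 131. No state change.

Answer: 4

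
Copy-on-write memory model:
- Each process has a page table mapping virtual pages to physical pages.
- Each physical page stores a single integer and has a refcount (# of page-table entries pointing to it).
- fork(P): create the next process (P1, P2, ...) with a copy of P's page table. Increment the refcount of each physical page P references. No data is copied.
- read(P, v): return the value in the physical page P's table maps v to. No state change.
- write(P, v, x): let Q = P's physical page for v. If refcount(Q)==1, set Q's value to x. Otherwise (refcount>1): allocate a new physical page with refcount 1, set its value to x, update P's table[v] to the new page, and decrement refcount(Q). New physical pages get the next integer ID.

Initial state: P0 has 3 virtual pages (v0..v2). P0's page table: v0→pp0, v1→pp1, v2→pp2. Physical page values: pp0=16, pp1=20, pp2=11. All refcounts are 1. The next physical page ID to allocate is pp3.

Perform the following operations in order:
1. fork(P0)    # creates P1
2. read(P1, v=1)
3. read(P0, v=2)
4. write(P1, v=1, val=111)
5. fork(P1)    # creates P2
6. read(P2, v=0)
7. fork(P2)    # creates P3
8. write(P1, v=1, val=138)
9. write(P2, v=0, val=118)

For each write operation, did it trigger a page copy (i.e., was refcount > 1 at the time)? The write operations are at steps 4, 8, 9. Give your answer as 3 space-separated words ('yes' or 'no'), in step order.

Op 1: fork(P0) -> P1. 3 ppages; refcounts: pp0:2 pp1:2 pp2:2
Op 2: read(P1, v1) -> 20. No state change.
Op 3: read(P0, v2) -> 11. No state change.
Op 4: write(P1, v1, 111). refcount(pp1)=2>1 -> COPY to pp3. 4 ppages; refcounts: pp0:2 pp1:1 pp2:2 pp3:1
Op 5: fork(P1) -> P2. 4 ppages; refcounts: pp0:3 pp1:1 pp2:3 pp3:2
Op 6: read(P2, v0) -> 16. No state change.
Op 7: fork(P2) -> P3. 4 ppages; refcounts: pp0:4 pp1:1 pp2:4 pp3:3
Op 8: write(P1, v1, 138). refcount(pp3)=3>1 -> COPY to pp4. 5 ppages; refcounts: pp0:4 pp1:1 pp2:4 pp3:2 pp4:1
Op 9: write(P2, v0, 118). refcount(pp0)=4>1 -> COPY to pp5. 6 ppages; refcounts: pp0:3 pp1:1 pp2:4 pp3:2 pp4:1 pp5:1

yes yes yes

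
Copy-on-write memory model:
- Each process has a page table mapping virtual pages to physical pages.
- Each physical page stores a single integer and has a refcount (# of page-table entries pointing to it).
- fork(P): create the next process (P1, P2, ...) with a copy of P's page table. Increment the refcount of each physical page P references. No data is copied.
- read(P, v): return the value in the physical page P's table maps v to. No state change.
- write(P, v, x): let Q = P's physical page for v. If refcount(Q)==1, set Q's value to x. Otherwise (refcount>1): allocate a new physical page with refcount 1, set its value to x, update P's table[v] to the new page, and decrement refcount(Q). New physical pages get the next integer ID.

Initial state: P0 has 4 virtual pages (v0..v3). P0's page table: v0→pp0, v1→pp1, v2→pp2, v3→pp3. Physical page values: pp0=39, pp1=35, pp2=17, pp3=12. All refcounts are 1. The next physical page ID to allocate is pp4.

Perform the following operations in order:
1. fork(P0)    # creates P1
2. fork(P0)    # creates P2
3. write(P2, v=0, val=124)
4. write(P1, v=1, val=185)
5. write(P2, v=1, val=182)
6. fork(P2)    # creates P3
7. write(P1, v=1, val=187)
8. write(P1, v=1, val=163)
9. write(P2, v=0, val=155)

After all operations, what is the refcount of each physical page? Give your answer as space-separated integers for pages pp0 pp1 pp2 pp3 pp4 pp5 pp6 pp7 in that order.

Answer: 2 1 4 4 1 1 2 1

Derivation:
Op 1: fork(P0) -> P1. 4 ppages; refcounts: pp0:2 pp1:2 pp2:2 pp3:2
Op 2: fork(P0) -> P2. 4 ppages; refcounts: pp0:3 pp1:3 pp2:3 pp3:3
Op 3: write(P2, v0, 124). refcount(pp0)=3>1 -> COPY to pp4. 5 ppages; refcounts: pp0:2 pp1:3 pp2:3 pp3:3 pp4:1
Op 4: write(P1, v1, 185). refcount(pp1)=3>1 -> COPY to pp5. 6 ppages; refcounts: pp0:2 pp1:2 pp2:3 pp3:3 pp4:1 pp5:1
Op 5: write(P2, v1, 182). refcount(pp1)=2>1 -> COPY to pp6. 7 ppages; refcounts: pp0:2 pp1:1 pp2:3 pp3:3 pp4:1 pp5:1 pp6:1
Op 6: fork(P2) -> P3. 7 ppages; refcounts: pp0:2 pp1:1 pp2:4 pp3:4 pp4:2 pp5:1 pp6:2
Op 7: write(P1, v1, 187). refcount(pp5)=1 -> write in place. 7 ppages; refcounts: pp0:2 pp1:1 pp2:4 pp3:4 pp4:2 pp5:1 pp6:2
Op 8: write(P1, v1, 163). refcount(pp5)=1 -> write in place. 7 ppages; refcounts: pp0:2 pp1:1 pp2:4 pp3:4 pp4:2 pp5:1 pp6:2
Op 9: write(P2, v0, 155). refcount(pp4)=2>1 -> COPY to pp7. 8 ppages; refcounts: pp0:2 pp1:1 pp2:4 pp3:4 pp4:1 pp5:1 pp6:2 pp7:1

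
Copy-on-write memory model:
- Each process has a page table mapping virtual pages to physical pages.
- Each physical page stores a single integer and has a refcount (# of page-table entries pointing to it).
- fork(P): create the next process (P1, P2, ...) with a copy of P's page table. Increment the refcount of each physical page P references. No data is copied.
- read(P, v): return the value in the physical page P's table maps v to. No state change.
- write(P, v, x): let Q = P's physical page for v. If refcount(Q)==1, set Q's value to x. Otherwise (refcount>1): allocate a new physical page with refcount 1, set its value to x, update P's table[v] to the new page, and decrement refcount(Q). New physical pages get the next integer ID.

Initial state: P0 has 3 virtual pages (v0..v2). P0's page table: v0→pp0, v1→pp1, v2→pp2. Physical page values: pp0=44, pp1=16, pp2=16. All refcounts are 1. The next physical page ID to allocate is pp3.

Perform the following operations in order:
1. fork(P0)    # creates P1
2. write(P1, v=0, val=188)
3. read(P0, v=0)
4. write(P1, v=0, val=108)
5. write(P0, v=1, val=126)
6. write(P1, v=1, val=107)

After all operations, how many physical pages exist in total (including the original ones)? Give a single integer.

Answer: 5

Derivation:
Op 1: fork(P0) -> P1. 3 ppages; refcounts: pp0:2 pp1:2 pp2:2
Op 2: write(P1, v0, 188). refcount(pp0)=2>1 -> COPY to pp3. 4 ppages; refcounts: pp0:1 pp1:2 pp2:2 pp3:1
Op 3: read(P0, v0) -> 44. No state change.
Op 4: write(P1, v0, 108). refcount(pp3)=1 -> write in place. 4 ppages; refcounts: pp0:1 pp1:2 pp2:2 pp3:1
Op 5: write(P0, v1, 126). refcount(pp1)=2>1 -> COPY to pp4. 5 ppages; refcounts: pp0:1 pp1:1 pp2:2 pp3:1 pp4:1
Op 6: write(P1, v1, 107). refcount(pp1)=1 -> write in place. 5 ppages; refcounts: pp0:1 pp1:1 pp2:2 pp3:1 pp4:1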